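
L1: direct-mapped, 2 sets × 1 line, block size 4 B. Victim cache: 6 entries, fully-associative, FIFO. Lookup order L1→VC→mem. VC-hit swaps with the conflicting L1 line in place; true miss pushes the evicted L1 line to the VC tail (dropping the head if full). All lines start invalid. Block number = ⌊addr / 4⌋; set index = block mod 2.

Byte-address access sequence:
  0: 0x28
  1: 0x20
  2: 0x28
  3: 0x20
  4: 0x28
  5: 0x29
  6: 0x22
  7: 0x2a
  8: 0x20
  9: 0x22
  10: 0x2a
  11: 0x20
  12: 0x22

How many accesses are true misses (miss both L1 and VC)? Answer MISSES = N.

#0 0x28→b10/s0 MISS; vc=[]
#1 0x20→b8/s0 MISS; vc=[10]
#2 0x28→b10/s0 VC-HIT; vc=[8]
#3 0x20→b8/s0 VC-HIT; vc=[10]
#4 0x28→b10/s0 VC-HIT; vc=[8]
#5 0x29→b10/s0 L1-HIT; vc=[8]
#6 0x22→b8/s0 VC-HIT; vc=[10]
#7 0x2a→b10/s0 VC-HIT; vc=[8]
#8 0x20→b8/s0 VC-HIT; vc=[10]
#9 0x22→b8/s0 L1-HIT; vc=[10]
#10 0x2a→b10/s0 VC-HIT; vc=[8]
#11 0x20→b8/s0 VC-HIT; vc=[10]
#12 0x22→b8/s0 L1-HIT; vc=[10]

MISSES = 2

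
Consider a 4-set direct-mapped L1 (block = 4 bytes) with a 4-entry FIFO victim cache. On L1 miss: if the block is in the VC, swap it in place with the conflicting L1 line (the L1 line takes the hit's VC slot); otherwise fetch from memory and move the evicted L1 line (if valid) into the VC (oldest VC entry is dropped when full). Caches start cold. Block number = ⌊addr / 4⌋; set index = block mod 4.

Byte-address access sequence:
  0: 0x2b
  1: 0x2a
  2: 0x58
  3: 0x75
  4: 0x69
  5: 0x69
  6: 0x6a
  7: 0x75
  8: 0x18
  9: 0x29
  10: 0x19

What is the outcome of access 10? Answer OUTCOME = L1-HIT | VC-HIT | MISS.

  [0] addr=0x2b blk=10 s=2: MISS | VC []
  [1] addr=0x2a blk=10 s=2: L1-HIT | VC []
  [2] addr=0x58 blk=22 s=2: MISS | VC [10]
  [3] addr=0x75 blk=29 s=1: MISS | VC [10]
  [4] addr=0x69 blk=26 s=2: MISS | VC [10, 22]
  [5] addr=0x69 blk=26 s=2: L1-HIT | VC [10, 22]
  [6] addr=0x6a blk=26 s=2: L1-HIT | VC [10, 22]
  [7] addr=0x75 blk=29 s=1: L1-HIT | VC [10, 22]
  [8] addr=0x18 blk=6 s=2: MISS | VC [10, 22, 26]
  [9] addr=0x29 blk=10 s=2: VC-HIT | VC [6, 22, 26]
  [10] addr=0x19 blk=6 s=2: VC-HIT | VC [10, 22, 26]

OUTCOME = VC-HIT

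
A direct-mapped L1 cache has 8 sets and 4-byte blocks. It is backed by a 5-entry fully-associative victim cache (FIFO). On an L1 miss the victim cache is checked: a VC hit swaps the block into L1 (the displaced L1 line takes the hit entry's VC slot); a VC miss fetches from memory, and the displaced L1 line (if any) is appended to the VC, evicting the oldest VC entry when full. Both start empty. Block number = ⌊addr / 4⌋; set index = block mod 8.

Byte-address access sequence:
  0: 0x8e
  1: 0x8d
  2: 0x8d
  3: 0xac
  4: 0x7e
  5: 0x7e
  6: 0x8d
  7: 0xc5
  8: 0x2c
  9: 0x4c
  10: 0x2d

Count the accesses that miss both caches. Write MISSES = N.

MISSES = 6

  [0] addr=0x8e blk=35 s=3: MISS | VC []
  [1] addr=0x8d blk=35 s=3: L1-HIT | VC []
  [2] addr=0x8d blk=35 s=3: L1-HIT | VC []
  [3] addr=0xac blk=43 s=3: MISS | VC [35]
  [4] addr=0x7e blk=31 s=7: MISS | VC [35]
  [5] addr=0x7e blk=31 s=7: L1-HIT | VC [35]
  [6] addr=0x8d blk=35 s=3: VC-HIT | VC [43]
  [7] addr=0xc5 blk=49 s=1: MISS | VC [43]
  [8] addr=0x2c blk=11 s=3: MISS | VC [43, 35]
  [9] addr=0x4c blk=19 s=3: MISS | VC [43, 35, 11]
  [10] addr=0x2d blk=11 s=3: VC-HIT | VC [43, 35, 19]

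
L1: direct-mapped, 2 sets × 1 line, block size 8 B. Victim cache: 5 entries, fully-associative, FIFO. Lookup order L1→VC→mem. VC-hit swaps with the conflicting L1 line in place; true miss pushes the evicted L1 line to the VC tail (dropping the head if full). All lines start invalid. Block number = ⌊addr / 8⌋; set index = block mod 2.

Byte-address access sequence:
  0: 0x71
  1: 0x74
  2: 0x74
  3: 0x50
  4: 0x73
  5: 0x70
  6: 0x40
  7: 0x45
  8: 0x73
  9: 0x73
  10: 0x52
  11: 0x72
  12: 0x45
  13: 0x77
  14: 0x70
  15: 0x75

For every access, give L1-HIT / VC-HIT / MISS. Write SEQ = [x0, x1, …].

#0 0x71→b14/s0 MISS; vc=[]
#1 0x74→b14/s0 L1-HIT; vc=[]
#2 0x74→b14/s0 L1-HIT; vc=[]
#3 0x50→b10/s0 MISS; vc=[14]
#4 0x73→b14/s0 VC-HIT; vc=[10]
#5 0x70→b14/s0 L1-HIT; vc=[10]
#6 0x40→b8/s0 MISS; vc=[10,14]
#7 0x45→b8/s0 L1-HIT; vc=[10,14]
#8 0x73→b14/s0 VC-HIT; vc=[10,8]
#9 0x73→b14/s0 L1-HIT; vc=[10,8]
#10 0x52→b10/s0 VC-HIT; vc=[14,8]
#11 0x72→b14/s0 VC-HIT; vc=[10,8]
#12 0x45→b8/s0 VC-HIT; vc=[10,14]
#13 0x77→b14/s0 VC-HIT; vc=[10,8]
#14 0x70→b14/s0 L1-HIT; vc=[10,8]
#15 0x75→b14/s0 L1-HIT; vc=[10,8]

SEQ = [MISS, L1-HIT, L1-HIT, MISS, VC-HIT, L1-HIT, MISS, L1-HIT, VC-HIT, L1-HIT, VC-HIT, VC-HIT, VC-HIT, VC-HIT, L1-HIT, L1-HIT]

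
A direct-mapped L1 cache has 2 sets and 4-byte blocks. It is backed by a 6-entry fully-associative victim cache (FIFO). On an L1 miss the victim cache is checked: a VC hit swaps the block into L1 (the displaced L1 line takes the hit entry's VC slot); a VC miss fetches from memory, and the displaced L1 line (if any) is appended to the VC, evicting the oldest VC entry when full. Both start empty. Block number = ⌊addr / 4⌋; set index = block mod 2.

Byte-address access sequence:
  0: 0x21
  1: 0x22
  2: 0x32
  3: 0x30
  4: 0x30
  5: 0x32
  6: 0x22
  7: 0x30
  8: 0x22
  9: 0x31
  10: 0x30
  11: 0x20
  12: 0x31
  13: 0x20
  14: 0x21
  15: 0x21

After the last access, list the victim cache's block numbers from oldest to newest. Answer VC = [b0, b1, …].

0: 0x21 (blk 8, set 0) → MISS  vc=[]
1: 0x22 (blk 8, set 0) → L1-HIT  vc=[]
2: 0x32 (blk 12, set 0) → MISS  vc=[8]
3: 0x30 (blk 12, set 0) → L1-HIT  vc=[8]
4: 0x30 (blk 12, set 0) → L1-HIT  vc=[8]
5: 0x32 (blk 12, set 0) → L1-HIT  vc=[8]
6: 0x22 (blk 8, set 0) → VC-HIT  vc=[12]
7: 0x30 (blk 12, set 0) → VC-HIT  vc=[8]
8: 0x22 (blk 8, set 0) → VC-HIT  vc=[12]
9: 0x31 (blk 12, set 0) → VC-HIT  vc=[8]
10: 0x30 (blk 12, set 0) → L1-HIT  vc=[8]
11: 0x20 (blk 8, set 0) → VC-HIT  vc=[12]
12: 0x31 (blk 12, set 0) → VC-HIT  vc=[8]
13: 0x20 (blk 8, set 0) → VC-HIT  vc=[12]
14: 0x21 (blk 8, set 0) → L1-HIT  vc=[12]
15: 0x21 (blk 8, set 0) → L1-HIT  vc=[12]

VC = [12]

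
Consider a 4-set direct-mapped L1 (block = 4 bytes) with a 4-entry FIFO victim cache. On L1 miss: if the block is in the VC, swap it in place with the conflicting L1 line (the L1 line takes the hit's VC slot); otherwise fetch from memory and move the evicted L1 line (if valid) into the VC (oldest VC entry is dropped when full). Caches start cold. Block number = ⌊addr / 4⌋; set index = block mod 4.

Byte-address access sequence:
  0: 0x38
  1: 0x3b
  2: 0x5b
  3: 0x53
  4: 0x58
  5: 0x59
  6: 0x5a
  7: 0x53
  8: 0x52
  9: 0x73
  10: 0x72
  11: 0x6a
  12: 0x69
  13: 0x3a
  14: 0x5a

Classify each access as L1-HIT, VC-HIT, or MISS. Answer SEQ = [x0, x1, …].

SEQ = [MISS, L1-HIT, MISS, MISS, L1-HIT, L1-HIT, L1-HIT, L1-HIT, L1-HIT, MISS, L1-HIT, MISS, L1-HIT, VC-HIT, VC-HIT]

0: 0x38 (blk 14, set 2) → MISS  vc=[]
1: 0x3b (blk 14, set 2) → L1-HIT  vc=[]
2: 0x5b (blk 22, set 2) → MISS  vc=[14]
3: 0x53 (blk 20, set 0) → MISS  vc=[14]
4: 0x58 (blk 22, set 2) → L1-HIT  vc=[14]
5: 0x59 (blk 22, set 2) → L1-HIT  vc=[14]
6: 0x5a (blk 22, set 2) → L1-HIT  vc=[14]
7: 0x53 (blk 20, set 0) → L1-HIT  vc=[14]
8: 0x52 (blk 20, set 0) → L1-HIT  vc=[14]
9: 0x73 (blk 28, set 0) → MISS  vc=[14, 20]
10: 0x72 (blk 28, set 0) → L1-HIT  vc=[14, 20]
11: 0x6a (blk 26, set 2) → MISS  vc=[14, 20, 22]
12: 0x69 (blk 26, set 2) → L1-HIT  vc=[14, 20, 22]
13: 0x3a (blk 14, set 2) → VC-HIT  vc=[26, 20, 22]
14: 0x5a (blk 22, set 2) → VC-HIT  vc=[26, 20, 14]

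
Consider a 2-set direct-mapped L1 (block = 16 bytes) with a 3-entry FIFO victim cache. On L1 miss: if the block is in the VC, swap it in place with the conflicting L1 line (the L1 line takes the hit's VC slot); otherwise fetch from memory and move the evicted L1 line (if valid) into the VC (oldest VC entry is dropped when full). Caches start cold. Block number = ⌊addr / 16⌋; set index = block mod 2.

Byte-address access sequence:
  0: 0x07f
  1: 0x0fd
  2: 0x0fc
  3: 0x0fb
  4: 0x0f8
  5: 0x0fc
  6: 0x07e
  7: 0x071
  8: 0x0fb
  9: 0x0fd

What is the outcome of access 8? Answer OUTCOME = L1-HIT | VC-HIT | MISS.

#0 0x7f→b7/s1 MISS; vc=[]
#1 0xfd→b15/s1 MISS; vc=[7]
#2 0xfc→b15/s1 L1-HIT; vc=[7]
#3 0xfb→b15/s1 L1-HIT; vc=[7]
#4 0xf8→b15/s1 L1-HIT; vc=[7]
#5 0xfc→b15/s1 L1-HIT; vc=[7]
#6 0x7e→b7/s1 VC-HIT; vc=[15]
#7 0x71→b7/s1 L1-HIT; vc=[15]
#8 0xfb→b15/s1 VC-HIT; vc=[7]
#9 0xfd→b15/s1 L1-HIT; vc=[7]

OUTCOME = VC-HIT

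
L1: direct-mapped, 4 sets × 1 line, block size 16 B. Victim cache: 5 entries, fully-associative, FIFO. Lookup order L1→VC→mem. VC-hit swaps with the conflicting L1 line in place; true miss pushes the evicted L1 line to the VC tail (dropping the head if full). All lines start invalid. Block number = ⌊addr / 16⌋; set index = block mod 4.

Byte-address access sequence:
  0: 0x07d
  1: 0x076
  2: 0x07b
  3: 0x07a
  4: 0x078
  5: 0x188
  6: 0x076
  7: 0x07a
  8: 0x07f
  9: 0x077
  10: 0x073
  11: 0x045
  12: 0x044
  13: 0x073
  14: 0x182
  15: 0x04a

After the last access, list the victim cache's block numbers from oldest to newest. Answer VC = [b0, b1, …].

0: 0x7d (blk 7, set 3) → MISS  vc=[]
1: 0x76 (blk 7, set 3) → L1-HIT  vc=[]
2: 0x7b (blk 7, set 3) → L1-HIT  vc=[]
3: 0x7a (blk 7, set 3) → L1-HIT  vc=[]
4: 0x78 (blk 7, set 3) → L1-HIT  vc=[]
5: 0x188 (blk 24, set 0) → MISS  vc=[]
6: 0x76 (blk 7, set 3) → L1-HIT  vc=[]
7: 0x7a (blk 7, set 3) → L1-HIT  vc=[]
8: 0x7f (blk 7, set 3) → L1-HIT  vc=[]
9: 0x77 (blk 7, set 3) → L1-HIT  vc=[]
10: 0x73 (blk 7, set 3) → L1-HIT  vc=[]
11: 0x45 (blk 4, set 0) → MISS  vc=[24]
12: 0x44 (blk 4, set 0) → L1-HIT  vc=[24]
13: 0x73 (blk 7, set 3) → L1-HIT  vc=[24]
14: 0x182 (blk 24, set 0) → VC-HIT  vc=[4]
15: 0x4a (blk 4, set 0) → VC-HIT  vc=[24]

VC = [24]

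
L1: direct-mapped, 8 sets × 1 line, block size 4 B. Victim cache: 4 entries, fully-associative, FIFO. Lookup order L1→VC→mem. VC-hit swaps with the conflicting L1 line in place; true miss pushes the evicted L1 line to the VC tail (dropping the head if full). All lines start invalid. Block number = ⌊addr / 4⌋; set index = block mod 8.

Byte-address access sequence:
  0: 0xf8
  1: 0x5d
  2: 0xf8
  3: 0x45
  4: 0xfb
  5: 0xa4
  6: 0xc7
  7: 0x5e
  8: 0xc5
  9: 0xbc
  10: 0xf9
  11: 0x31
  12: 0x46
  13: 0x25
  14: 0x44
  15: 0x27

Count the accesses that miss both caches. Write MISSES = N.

MISSES = 8

0: 0xf8 (blk 62, set 6) → MISS  vc=[]
1: 0x5d (blk 23, set 7) → MISS  vc=[]
2: 0xf8 (blk 62, set 6) → L1-HIT  vc=[]
3: 0x45 (blk 17, set 1) → MISS  vc=[]
4: 0xfb (blk 62, set 6) → L1-HIT  vc=[]
5: 0xa4 (blk 41, set 1) → MISS  vc=[17]
6: 0xc7 (blk 49, set 1) → MISS  vc=[17, 41]
7: 0x5e (blk 23, set 7) → L1-HIT  vc=[17, 41]
8: 0xc5 (blk 49, set 1) → L1-HIT  vc=[17, 41]
9: 0xbc (blk 47, set 7) → MISS  vc=[17, 41, 23]
10: 0xf9 (blk 62, set 6) → L1-HIT  vc=[17, 41, 23]
11: 0x31 (blk 12, set 4) → MISS  vc=[17, 41, 23]
12: 0x46 (blk 17, set 1) → VC-HIT  vc=[49, 41, 23]
13: 0x25 (blk 9, set 1) → MISS  vc=[49, 41, 23, 17]
14: 0x44 (blk 17, set 1) → VC-HIT  vc=[49, 41, 23, 9]
15: 0x27 (blk 9, set 1) → VC-HIT  vc=[49, 41, 23, 17]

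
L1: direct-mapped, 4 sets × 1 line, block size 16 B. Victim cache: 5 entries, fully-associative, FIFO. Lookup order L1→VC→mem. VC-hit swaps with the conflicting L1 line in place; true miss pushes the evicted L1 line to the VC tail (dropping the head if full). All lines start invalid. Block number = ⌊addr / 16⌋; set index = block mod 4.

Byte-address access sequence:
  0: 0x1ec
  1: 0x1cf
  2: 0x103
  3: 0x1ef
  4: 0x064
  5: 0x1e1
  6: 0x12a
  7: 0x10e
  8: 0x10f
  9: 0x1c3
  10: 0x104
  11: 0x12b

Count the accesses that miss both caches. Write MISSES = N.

MISSES = 5

0: 0x1ec (blk 30, set 2) → MISS  vc=[]
1: 0x1cf (blk 28, set 0) → MISS  vc=[]
2: 0x103 (blk 16, set 0) → MISS  vc=[28]
3: 0x1ef (blk 30, set 2) → L1-HIT  vc=[28]
4: 0x64 (blk 6, set 2) → MISS  vc=[28, 30]
5: 0x1e1 (blk 30, set 2) → VC-HIT  vc=[28, 6]
6: 0x12a (blk 18, set 2) → MISS  vc=[28, 6, 30]
7: 0x10e (blk 16, set 0) → L1-HIT  vc=[28, 6, 30]
8: 0x10f (blk 16, set 0) → L1-HIT  vc=[28, 6, 30]
9: 0x1c3 (blk 28, set 0) → VC-HIT  vc=[16, 6, 30]
10: 0x104 (blk 16, set 0) → VC-HIT  vc=[28, 6, 30]
11: 0x12b (blk 18, set 2) → L1-HIT  vc=[28, 6, 30]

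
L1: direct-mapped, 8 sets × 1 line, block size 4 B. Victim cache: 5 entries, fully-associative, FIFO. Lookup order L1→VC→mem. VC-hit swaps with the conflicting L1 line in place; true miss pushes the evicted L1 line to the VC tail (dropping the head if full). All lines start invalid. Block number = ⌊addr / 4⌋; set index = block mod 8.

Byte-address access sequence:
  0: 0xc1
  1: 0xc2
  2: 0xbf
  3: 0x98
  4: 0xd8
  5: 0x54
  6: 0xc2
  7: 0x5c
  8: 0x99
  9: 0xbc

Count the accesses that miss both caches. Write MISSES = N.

#0 0xc1→b48/s0 MISS; vc=[]
#1 0xc2→b48/s0 L1-HIT; vc=[]
#2 0xbf→b47/s7 MISS; vc=[]
#3 0x98→b38/s6 MISS; vc=[]
#4 0xd8→b54/s6 MISS; vc=[38]
#5 0x54→b21/s5 MISS; vc=[38]
#6 0xc2→b48/s0 L1-HIT; vc=[38]
#7 0x5c→b23/s7 MISS; vc=[38,47]
#8 0x99→b38/s6 VC-HIT; vc=[54,47]
#9 0xbc→b47/s7 VC-HIT; vc=[54,23]

MISSES = 6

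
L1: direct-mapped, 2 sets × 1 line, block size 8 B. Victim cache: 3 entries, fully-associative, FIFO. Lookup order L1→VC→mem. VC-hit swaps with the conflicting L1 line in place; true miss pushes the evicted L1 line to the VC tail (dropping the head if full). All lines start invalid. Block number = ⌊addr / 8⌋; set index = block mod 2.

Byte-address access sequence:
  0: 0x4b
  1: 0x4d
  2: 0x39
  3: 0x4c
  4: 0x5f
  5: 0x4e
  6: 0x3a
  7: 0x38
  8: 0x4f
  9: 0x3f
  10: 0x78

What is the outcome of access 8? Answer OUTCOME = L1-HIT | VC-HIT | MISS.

OUTCOME = VC-HIT

#0 0x4b→b9/s1 MISS; vc=[]
#1 0x4d→b9/s1 L1-HIT; vc=[]
#2 0x39→b7/s1 MISS; vc=[9]
#3 0x4c→b9/s1 VC-HIT; vc=[7]
#4 0x5f→b11/s1 MISS; vc=[7,9]
#5 0x4e→b9/s1 VC-HIT; vc=[7,11]
#6 0x3a→b7/s1 VC-HIT; vc=[9,11]
#7 0x38→b7/s1 L1-HIT; vc=[9,11]
#8 0x4f→b9/s1 VC-HIT; vc=[7,11]
#9 0x3f→b7/s1 VC-HIT; vc=[9,11]
#10 0x78→b15/s1 MISS; vc=[9,11,7]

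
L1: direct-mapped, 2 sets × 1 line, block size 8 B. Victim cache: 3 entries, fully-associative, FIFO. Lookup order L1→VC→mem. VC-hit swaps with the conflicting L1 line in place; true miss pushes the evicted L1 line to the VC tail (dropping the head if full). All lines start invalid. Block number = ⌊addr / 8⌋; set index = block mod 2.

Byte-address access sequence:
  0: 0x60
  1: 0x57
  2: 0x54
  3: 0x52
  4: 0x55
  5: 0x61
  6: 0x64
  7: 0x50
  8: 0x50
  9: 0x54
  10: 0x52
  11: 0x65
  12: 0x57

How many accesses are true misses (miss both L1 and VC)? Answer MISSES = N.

MISSES = 2

0: 0x60 (blk 12, set 0) → MISS  vc=[]
1: 0x57 (blk 10, set 0) → MISS  vc=[12]
2: 0x54 (blk 10, set 0) → L1-HIT  vc=[12]
3: 0x52 (blk 10, set 0) → L1-HIT  vc=[12]
4: 0x55 (blk 10, set 0) → L1-HIT  vc=[12]
5: 0x61 (blk 12, set 0) → VC-HIT  vc=[10]
6: 0x64 (blk 12, set 0) → L1-HIT  vc=[10]
7: 0x50 (blk 10, set 0) → VC-HIT  vc=[12]
8: 0x50 (blk 10, set 0) → L1-HIT  vc=[12]
9: 0x54 (blk 10, set 0) → L1-HIT  vc=[12]
10: 0x52 (blk 10, set 0) → L1-HIT  vc=[12]
11: 0x65 (blk 12, set 0) → VC-HIT  vc=[10]
12: 0x57 (blk 10, set 0) → VC-HIT  vc=[12]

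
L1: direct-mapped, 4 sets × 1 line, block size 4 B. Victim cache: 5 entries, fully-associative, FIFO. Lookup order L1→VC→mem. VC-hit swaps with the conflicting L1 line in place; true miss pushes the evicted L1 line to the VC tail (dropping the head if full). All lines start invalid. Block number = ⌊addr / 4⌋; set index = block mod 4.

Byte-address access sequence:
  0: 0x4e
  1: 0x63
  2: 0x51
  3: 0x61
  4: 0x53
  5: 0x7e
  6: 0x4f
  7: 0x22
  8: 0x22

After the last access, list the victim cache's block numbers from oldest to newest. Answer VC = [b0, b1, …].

  [0] addr=0x4e blk=19 s=3: MISS | VC []
  [1] addr=0x63 blk=24 s=0: MISS | VC []
  [2] addr=0x51 blk=20 s=0: MISS | VC [24]
  [3] addr=0x61 blk=24 s=0: VC-HIT | VC [20]
  [4] addr=0x53 blk=20 s=0: VC-HIT | VC [24]
  [5] addr=0x7e blk=31 s=3: MISS | VC [24, 19]
  [6] addr=0x4f blk=19 s=3: VC-HIT | VC [24, 31]
  [7] addr=0x22 blk=8 s=0: MISS | VC [24, 31, 20]
  [8] addr=0x22 blk=8 s=0: L1-HIT | VC [24, 31, 20]

VC = [24, 31, 20]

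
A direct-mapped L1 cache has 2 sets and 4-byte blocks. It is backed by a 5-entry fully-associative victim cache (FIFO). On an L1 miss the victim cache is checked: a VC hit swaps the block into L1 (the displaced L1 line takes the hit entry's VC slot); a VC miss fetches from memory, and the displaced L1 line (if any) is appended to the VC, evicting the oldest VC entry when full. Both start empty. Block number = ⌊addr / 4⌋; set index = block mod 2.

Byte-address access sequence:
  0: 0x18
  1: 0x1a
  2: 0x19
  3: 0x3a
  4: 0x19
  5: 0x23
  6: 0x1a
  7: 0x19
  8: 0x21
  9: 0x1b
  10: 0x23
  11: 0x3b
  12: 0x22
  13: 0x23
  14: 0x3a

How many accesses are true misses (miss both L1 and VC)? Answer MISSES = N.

MISSES = 3

#0 0x18→b6/s0 MISS; vc=[]
#1 0x1a→b6/s0 L1-HIT; vc=[]
#2 0x19→b6/s0 L1-HIT; vc=[]
#3 0x3a→b14/s0 MISS; vc=[6]
#4 0x19→b6/s0 VC-HIT; vc=[14]
#5 0x23→b8/s0 MISS; vc=[14,6]
#6 0x1a→b6/s0 VC-HIT; vc=[14,8]
#7 0x19→b6/s0 L1-HIT; vc=[14,8]
#8 0x21→b8/s0 VC-HIT; vc=[14,6]
#9 0x1b→b6/s0 VC-HIT; vc=[14,8]
#10 0x23→b8/s0 VC-HIT; vc=[14,6]
#11 0x3b→b14/s0 VC-HIT; vc=[8,6]
#12 0x22→b8/s0 VC-HIT; vc=[14,6]
#13 0x23→b8/s0 L1-HIT; vc=[14,6]
#14 0x3a→b14/s0 VC-HIT; vc=[8,6]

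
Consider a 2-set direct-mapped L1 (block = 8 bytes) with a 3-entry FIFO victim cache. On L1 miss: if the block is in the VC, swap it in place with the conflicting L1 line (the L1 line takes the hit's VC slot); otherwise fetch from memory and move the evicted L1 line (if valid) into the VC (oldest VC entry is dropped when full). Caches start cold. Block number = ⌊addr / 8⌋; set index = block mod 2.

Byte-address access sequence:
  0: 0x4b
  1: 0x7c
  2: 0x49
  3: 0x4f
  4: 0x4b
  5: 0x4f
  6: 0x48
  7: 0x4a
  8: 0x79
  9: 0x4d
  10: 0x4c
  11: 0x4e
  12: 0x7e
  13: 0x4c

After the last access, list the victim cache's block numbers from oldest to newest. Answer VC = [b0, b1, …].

0: 0x4b (blk 9, set 1) → MISS  vc=[]
1: 0x7c (blk 15, set 1) → MISS  vc=[9]
2: 0x49 (blk 9, set 1) → VC-HIT  vc=[15]
3: 0x4f (blk 9, set 1) → L1-HIT  vc=[15]
4: 0x4b (blk 9, set 1) → L1-HIT  vc=[15]
5: 0x4f (blk 9, set 1) → L1-HIT  vc=[15]
6: 0x48 (blk 9, set 1) → L1-HIT  vc=[15]
7: 0x4a (blk 9, set 1) → L1-HIT  vc=[15]
8: 0x79 (blk 15, set 1) → VC-HIT  vc=[9]
9: 0x4d (blk 9, set 1) → VC-HIT  vc=[15]
10: 0x4c (blk 9, set 1) → L1-HIT  vc=[15]
11: 0x4e (blk 9, set 1) → L1-HIT  vc=[15]
12: 0x7e (blk 15, set 1) → VC-HIT  vc=[9]
13: 0x4c (blk 9, set 1) → VC-HIT  vc=[15]

VC = [15]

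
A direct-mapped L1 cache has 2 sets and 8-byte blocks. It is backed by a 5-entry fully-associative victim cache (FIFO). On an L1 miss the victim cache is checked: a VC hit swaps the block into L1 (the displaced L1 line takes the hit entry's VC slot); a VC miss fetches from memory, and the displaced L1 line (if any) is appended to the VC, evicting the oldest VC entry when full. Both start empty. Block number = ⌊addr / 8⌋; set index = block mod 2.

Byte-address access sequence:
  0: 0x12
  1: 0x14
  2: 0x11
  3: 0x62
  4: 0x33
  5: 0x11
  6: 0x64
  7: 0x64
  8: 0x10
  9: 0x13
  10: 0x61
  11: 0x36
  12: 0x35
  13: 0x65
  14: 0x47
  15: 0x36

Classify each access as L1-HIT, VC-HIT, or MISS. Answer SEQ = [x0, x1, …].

SEQ = [MISS, L1-HIT, L1-HIT, MISS, MISS, VC-HIT, VC-HIT, L1-HIT, VC-HIT, L1-HIT, VC-HIT, VC-HIT, L1-HIT, VC-HIT, MISS, VC-HIT]

0: 0x12 (blk 2, set 0) → MISS  vc=[]
1: 0x14 (blk 2, set 0) → L1-HIT  vc=[]
2: 0x11 (blk 2, set 0) → L1-HIT  vc=[]
3: 0x62 (blk 12, set 0) → MISS  vc=[2]
4: 0x33 (blk 6, set 0) → MISS  vc=[2, 12]
5: 0x11 (blk 2, set 0) → VC-HIT  vc=[6, 12]
6: 0x64 (blk 12, set 0) → VC-HIT  vc=[6, 2]
7: 0x64 (blk 12, set 0) → L1-HIT  vc=[6, 2]
8: 0x10 (blk 2, set 0) → VC-HIT  vc=[6, 12]
9: 0x13 (blk 2, set 0) → L1-HIT  vc=[6, 12]
10: 0x61 (blk 12, set 0) → VC-HIT  vc=[6, 2]
11: 0x36 (blk 6, set 0) → VC-HIT  vc=[12, 2]
12: 0x35 (blk 6, set 0) → L1-HIT  vc=[12, 2]
13: 0x65 (blk 12, set 0) → VC-HIT  vc=[6, 2]
14: 0x47 (blk 8, set 0) → MISS  vc=[6, 2, 12]
15: 0x36 (blk 6, set 0) → VC-HIT  vc=[8, 2, 12]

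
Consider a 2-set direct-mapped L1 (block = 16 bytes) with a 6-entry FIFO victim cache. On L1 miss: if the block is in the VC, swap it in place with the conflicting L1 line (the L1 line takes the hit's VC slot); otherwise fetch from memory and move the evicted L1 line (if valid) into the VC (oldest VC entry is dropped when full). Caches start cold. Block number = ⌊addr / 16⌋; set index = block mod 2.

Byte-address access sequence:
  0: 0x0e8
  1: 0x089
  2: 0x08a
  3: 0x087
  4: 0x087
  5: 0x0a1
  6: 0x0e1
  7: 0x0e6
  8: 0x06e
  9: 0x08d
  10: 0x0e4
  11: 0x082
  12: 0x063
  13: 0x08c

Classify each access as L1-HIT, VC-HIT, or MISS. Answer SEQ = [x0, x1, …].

0: 0xe8 (blk 14, set 0) → MISS  vc=[]
1: 0x89 (blk 8, set 0) → MISS  vc=[14]
2: 0x8a (blk 8, set 0) → L1-HIT  vc=[14]
3: 0x87 (blk 8, set 0) → L1-HIT  vc=[14]
4: 0x87 (blk 8, set 0) → L1-HIT  vc=[14]
5: 0xa1 (blk 10, set 0) → MISS  vc=[14, 8]
6: 0xe1 (blk 14, set 0) → VC-HIT  vc=[10, 8]
7: 0xe6 (blk 14, set 0) → L1-HIT  vc=[10, 8]
8: 0x6e (blk 6, set 0) → MISS  vc=[10, 8, 14]
9: 0x8d (blk 8, set 0) → VC-HIT  vc=[10, 6, 14]
10: 0xe4 (blk 14, set 0) → VC-HIT  vc=[10, 6, 8]
11: 0x82 (blk 8, set 0) → VC-HIT  vc=[10, 6, 14]
12: 0x63 (blk 6, set 0) → VC-HIT  vc=[10, 8, 14]
13: 0x8c (blk 8, set 0) → VC-HIT  vc=[10, 6, 14]

SEQ = [MISS, MISS, L1-HIT, L1-HIT, L1-HIT, MISS, VC-HIT, L1-HIT, MISS, VC-HIT, VC-HIT, VC-HIT, VC-HIT, VC-HIT]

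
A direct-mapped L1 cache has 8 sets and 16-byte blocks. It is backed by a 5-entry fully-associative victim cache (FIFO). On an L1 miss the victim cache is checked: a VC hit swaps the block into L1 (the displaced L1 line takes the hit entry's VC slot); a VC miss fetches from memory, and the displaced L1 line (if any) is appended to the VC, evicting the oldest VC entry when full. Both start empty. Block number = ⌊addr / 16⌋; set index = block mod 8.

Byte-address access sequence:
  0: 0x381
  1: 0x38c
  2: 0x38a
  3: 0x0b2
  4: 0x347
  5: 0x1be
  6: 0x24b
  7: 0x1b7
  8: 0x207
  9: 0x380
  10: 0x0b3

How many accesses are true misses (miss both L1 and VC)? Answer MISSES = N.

0: 0x381 (blk 56, set 0) → MISS  vc=[]
1: 0x38c (blk 56, set 0) → L1-HIT  vc=[]
2: 0x38a (blk 56, set 0) → L1-HIT  vc=[]
3: 0xb2 (blk 11, set 3) → MISS  vc=[]
4: 0x347 (blk 52, set 4) → MISS  vc=[]
5: 0x1be (blk 27, set 3) → MISS  vc=[11]
6: 0x24b (blk 36, set 4) → MISS  vc=[11, 52]
7: 0x1b7 (blk 27, set 3) → L1-HIT  vc=[11, 52]
8: 0x207 (blk 32, set 0) → MISS  vc=[11, 52, 56]
9: 0x380 (blk 56, set 0) → VC-HIT  vc=[11, 52, 32]
10: 0xb3 (blk 11, set 3) → VC-HIT  vc=[27, 52, 32]

MISSES = 6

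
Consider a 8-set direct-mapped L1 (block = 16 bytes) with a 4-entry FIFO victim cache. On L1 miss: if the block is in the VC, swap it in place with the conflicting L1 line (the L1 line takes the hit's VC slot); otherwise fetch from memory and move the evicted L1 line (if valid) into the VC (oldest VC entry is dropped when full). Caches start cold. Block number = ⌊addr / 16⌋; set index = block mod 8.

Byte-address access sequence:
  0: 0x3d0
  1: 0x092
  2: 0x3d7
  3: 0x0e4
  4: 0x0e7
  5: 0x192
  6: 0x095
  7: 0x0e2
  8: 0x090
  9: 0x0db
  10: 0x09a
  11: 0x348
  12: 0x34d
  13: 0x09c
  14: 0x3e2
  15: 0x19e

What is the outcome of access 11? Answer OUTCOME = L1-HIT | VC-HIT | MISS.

OUTCOME = MISS

  [0] addr=0x3d0 blk=61 s=5: MISS | VC []
  [1] addr=0x92 blk=9 s=1: MISS | VC []
  [2] addr=0x3d7 blk=61 s=5: L1-HIT | VC []
  [3] addr=0xe4 blk=14 s=6: MISS | VC []
  [4] addr=0xe7 blk=14 s=6: L1-HIT | VC []
  [5] addr=0x192 blk=25 s=1: MISS | VC [9]
  [6] addr=0x95 blk=9 s=1: VC-HIT | VC [25]
  [7] addr=0xe2 blk=14 s=6: L1-HIT | VC [25]
  [8] addr=0x90 blk=9 s=1: L1-HIT | VC [25]
  [9] addr=0xdb blk=13 s=5: MISS | VC [25, 61]
  [10] addr=0x9a blk=9 s=1: L1-HIT | VC [25, 61]
  [11] addr=0x348 blk=52 s=4: MISS | VC [25, 61]
  [12] addr=0x34d blk=52 s=4: L1-HIT | VC [25, 61]
  [13] addr=0x9c blk=9 s=1: L1-HIT | VC [25, 61]
  [14] addr=0x3e2 blk=62 s=6: MISS | VC [25, 61, 14]
  [15] addr=0x19e blk=25 s=1: VC-HIT | VC [9, 61, 14]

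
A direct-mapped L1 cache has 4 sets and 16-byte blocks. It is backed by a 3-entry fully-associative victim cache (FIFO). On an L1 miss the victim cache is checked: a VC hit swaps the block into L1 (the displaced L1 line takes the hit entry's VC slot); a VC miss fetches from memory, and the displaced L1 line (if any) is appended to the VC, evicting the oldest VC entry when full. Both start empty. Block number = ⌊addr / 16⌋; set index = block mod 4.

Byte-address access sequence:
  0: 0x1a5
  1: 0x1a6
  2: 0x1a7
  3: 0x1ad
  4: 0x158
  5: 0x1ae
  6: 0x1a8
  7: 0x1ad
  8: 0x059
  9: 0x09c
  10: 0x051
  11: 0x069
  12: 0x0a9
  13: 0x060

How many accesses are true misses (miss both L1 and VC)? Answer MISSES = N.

#0 0x1a5→b26/s2 MISS; vc=[]
#1 0x1a6→b26/s2 L1-HIT; vc=[]
#2 0x1a7→b26/s2 L1-HIT; vc=[]
#3 0x1ad→b26/s2 L1-HIT; vc=[]
#4 0x158→b21/s1 MISS; vc=[]
#5 0x1ae→b26/s2 L1-HIT; vc=[]
#6 0x1a8→b26/s2 L1-HIT; vc=[]
#7 0x1ad→b26/s2 L1-HIT; vc=[]
#8 0x59→b5/s1 MISS; vc=[21]
#9 0x9c→b9/s1 MISS; vc=[21,5]
#10 0x51→b5/s1 VC-HIT; vc=[21,9]
#11 0x69→b6/s2 MISS; vc=[21,9,26]
#12 0xa9→b10/s2 MISS; vc=[9,26,6]
#13 0x60→b6/s2 VC-HIT; vc=[9,26,10]

MISSES = 6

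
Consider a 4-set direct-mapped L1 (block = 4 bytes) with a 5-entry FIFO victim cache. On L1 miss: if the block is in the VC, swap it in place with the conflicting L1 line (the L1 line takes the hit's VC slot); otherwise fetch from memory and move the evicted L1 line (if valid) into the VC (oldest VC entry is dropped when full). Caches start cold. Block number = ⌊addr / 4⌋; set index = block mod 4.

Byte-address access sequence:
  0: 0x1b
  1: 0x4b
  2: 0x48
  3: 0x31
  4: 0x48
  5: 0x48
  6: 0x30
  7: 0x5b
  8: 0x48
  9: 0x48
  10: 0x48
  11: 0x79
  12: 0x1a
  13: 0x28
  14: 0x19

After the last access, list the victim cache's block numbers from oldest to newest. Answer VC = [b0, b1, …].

VC = [30, 22, 18, 10]

0: 0x1b (blk 6, set 2) → MISS  vc=[]
1: 0x4b (blk 18, set 2) → MISS  vc=[6]
2: 0x48 (blk 18, set 2) → L1-HIT  vc=[6]
3: 0x31 (blk 12, set 0) → MISS  vc=[6]
4: 0x48 (blk 18, set 2) → L1-HIT  vc=[6]
5: 0x48 (blk 18, set 2) → L1-HIT  vc=[6]
6: 0x30 (blk 12, set 0) → L1-HIT  vc=[6]
7: 0x5b (blk 22, set 2) → MISS  vc=[6, 18]
8: 0x48 (blk 18, set 2) → VC-HIT  vc=[6, 22]
9: 0x48 (blk 18, set 2) → L1-HIT  vc=[6, 22]
10: 0x48 (blk 18, set 2) → L1-HIT  vc=[6, 22]
11: 0x79 (blk 30, set 2) → MISS  vc=[6, 22, 18]
12: 0x1a (blk 6, set 2) → VC-HIT  vc=[30, 22, 18]
13: 0x28 (blk 10, set 2) → MISS  vc=[30, 22, 18, 6]
14: 0x19 (blk 6, set 2) → VC-HIT  vc=[30, 22, 18, 10]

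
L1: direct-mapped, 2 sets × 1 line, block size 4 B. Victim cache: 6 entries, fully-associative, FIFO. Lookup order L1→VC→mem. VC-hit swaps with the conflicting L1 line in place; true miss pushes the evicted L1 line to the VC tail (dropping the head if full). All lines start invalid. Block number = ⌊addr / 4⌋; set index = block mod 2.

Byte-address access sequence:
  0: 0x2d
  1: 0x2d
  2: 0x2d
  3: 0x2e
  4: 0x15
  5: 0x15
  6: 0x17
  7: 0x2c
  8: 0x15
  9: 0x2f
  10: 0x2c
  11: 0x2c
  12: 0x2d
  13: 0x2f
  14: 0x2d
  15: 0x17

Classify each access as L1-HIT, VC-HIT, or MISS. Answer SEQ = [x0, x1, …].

  [0] addr=0x2d blk=11 s=1: MISS | VC []
  [1] addr=0x2d blk=11 s=1: L1-HIT | VC []
  [2] addr=0x2d blk=11 s=1: L1-HIT | VC []
  [3] addr=0x2e blk=11 s=1: L1-HIT | VC []
  [4] addr=0x15 blk=5 s=1: MISS | VC [11]
  [5] addr=0x15 blk=5 s=1: L1-HIT | VC [11]
  [6] addr=0x17 blk=5 s=1: L1-HIT | VC [11]
  [7] addr=0x2c blk=11 s=1: VC-HIT | VC [5]
  [8] addr=0x15 blk=5 s=1: VC-HIT | VC [11]
  [9] addr=0x2f blk=11 s=1: VC-HIT | VC [5]
  [10] addr=0x2c blk=11 s=1: L1-HIT | VC [5]
  [11] addr=0x2c blk=11 s=1: L1-HIT | VC [5]
  [12] addr=0x2d blk=11 s=1: L1-HIT | VC [5]
  [13] addr=0x2f blk=11 s=1: L1-HIT | VC [5]
  [14] addr=0x2d blk=11 s=1: L1-HIT | VC [5]
  [15] addr=0x17 blk=5 s=1: VC-HIT | VC [11]

SEQ = [MISS, L1-HIT, L1-HIT, L1-HIT, MISS, L1-HIT, L1-HIT, VC-HIT, VC-HIT, VC-HIT, L1-HIT, L1-HIT, L1-HIT, L1-HIT, L1-HIT, VC-HIT]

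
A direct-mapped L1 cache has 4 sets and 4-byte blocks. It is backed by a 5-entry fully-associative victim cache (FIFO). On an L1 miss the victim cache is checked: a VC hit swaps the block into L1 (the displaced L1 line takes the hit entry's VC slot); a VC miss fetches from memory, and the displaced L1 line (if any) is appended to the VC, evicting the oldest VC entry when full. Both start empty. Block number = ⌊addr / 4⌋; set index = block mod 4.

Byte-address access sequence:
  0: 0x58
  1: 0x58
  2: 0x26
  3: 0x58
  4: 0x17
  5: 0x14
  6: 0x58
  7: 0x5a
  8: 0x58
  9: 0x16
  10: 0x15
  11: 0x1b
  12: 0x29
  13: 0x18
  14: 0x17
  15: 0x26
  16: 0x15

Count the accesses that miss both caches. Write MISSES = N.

#0 0x58→b22/s2 MISS; vc=[]
#1 0x58→b22/s2 L1-HIT; vc=[]
#2 0x26→b9/s1 MISS; vc=[]
#3 0x58→b22/s2 L1-HIT; vc=[]
#4 0x17→b5/s1 MISS; vc=[9]
#5 0x14→b5/s1 L1-HIT; vc=[9]
#6 0x58→b22/s2 L1-HIT; vc=[9]
#7 0x5a→b22/s2 L1-HIT; vc=[9]
#8 0x58→b22/s2 L1-HIT; vc=[9]
#9 0x16→b5/s1 L1-HIT; vc=[9]
#10 0x15→b5/s1 L1-HIT; vc=[9]
#11 0x1b→b6/s2 MISS; vc=[9,22]
#12 0x29→b10/s2 MISS; vc=[9,22,6]
#13 0x18→b6/s2 VC-HIT; vc=[9,22,10]
#14 0x17→b5/s1 L1-HIT; vc=[9,22,10]
#15 0x26→b9/s1 VC-HIT; vc=[5,22,10]
#16 0x15→b5/s1 VC-HIT; vc=[9,22,10]

MISSES = 5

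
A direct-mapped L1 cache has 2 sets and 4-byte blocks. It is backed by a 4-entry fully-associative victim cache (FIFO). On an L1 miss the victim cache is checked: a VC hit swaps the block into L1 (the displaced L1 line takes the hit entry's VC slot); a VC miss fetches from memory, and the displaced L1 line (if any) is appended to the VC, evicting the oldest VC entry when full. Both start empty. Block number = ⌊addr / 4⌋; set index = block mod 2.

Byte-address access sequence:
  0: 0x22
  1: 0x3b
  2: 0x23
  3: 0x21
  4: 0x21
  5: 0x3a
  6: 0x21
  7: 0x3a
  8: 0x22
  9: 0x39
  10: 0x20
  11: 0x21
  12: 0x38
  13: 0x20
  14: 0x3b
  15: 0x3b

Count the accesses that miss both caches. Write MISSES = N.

  [0] addr=0x22 blk=8 s=0: MISS | VC []
  [1] addr=0x3b blk=14 s=0: MISS | VC [8]
  [2] addr=0x23 blk=8 s=0: VC-HIT | VC [14]
  [3] addr=0x21 blk=8 s=0: L1-HIT | VC [14]
  [4] addr=0x21 blk=8 s=0: L1-HIT | VC [14]
  [5] addr=0x3a blk=14 s=0: VC-HIT | VC [8]
  [6] addr=0x21 blk=8 s=0: VC-HIT | VC [14]
  [7] addr=0x3a blk=14 s=0: VC-HIT | VC [8]
  [8] addr=0x22 blk=8 s=0: VC-HIT | VC [14]
  [9] addr=0x39 blk=14 s=0: VC-HIT | VC [8]
  [10] addr=0x20 blk=8 s=0: VC-HIT | VC [14]
  [11] addr=0x21 blk=8 s=0: L1-HIT | VC [14]
  [12] addr=0x38 blk=14 s=0: VC-HIT | VC [8]
  [13] addr=0x20 blk=8 s=0: VC-HIT | VC [14]
  [14] addr=0x3b blk=14 s=0: VC-HIT | VC [8]
  [15] addr=0x3b blk=14 s=0: L1-HIT | VC [8]

MISSES = 2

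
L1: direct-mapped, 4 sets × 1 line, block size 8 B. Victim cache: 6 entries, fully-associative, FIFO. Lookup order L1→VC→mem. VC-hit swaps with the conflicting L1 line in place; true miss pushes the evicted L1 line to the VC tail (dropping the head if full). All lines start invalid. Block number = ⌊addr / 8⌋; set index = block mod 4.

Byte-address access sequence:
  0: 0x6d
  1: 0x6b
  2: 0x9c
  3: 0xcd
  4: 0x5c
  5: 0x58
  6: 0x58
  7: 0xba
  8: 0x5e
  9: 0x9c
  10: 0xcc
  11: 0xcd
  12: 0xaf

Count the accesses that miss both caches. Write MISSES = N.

  [0] addr=0x6d blk=13 s=1: MISS | VC []
  [1] addr=0x6b blk=13 s=1: L1-HIT | VC []
  [2] addr=0x9c blk=19 s=3: MISS | VC []
  [3] addr=0xcd blk=25 s=1: MISS | VC [13]
  [4] addr=0x5c blk=11 s=3: MISS | VC [13, 19]
  [5] addr=0x58 blk=11 s=3: L1-HIT | VC [13, 19]
  [6] addr=0x58 blk=11 s=3: L1-HIT | VC [13, 19]
  [7] addr=0xba blk=23 s=3: MISS | VC [13, 19, 11]
  [8] addr=0x5e blk=11 s=3: VC-HIT | VC [13, 19, 23]
  [9] addr=0x9c blk=19 s=3: VC-HIT | VC [13, 11, 23]
  [10] addr=0xcc blk=25 s=1: L1-HIT | VC [13, 11, 23]
  [11] addr=0xcd blk=25 s=1: L1-HIT | VC [13, 11, 23]
  [12] addr=0xaf blk=21 s=1: MISS | VC [13, 11, 23, 25]

MISSES = 6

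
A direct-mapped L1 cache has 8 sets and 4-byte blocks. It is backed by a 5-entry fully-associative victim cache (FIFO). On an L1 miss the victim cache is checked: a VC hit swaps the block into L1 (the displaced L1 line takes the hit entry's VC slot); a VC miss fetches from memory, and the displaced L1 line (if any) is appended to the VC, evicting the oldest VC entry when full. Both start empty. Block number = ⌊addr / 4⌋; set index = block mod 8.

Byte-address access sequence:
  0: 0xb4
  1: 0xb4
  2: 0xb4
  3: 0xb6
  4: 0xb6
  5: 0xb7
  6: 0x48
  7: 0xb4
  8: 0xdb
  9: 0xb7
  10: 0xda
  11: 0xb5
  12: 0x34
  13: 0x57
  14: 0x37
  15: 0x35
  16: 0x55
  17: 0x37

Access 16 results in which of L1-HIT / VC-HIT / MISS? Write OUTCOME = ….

OUTCOME = VC-HIT

  [0] addr=0xb4 blk=45 s=5: MISS | VC []
  [1] addr=0xb4 blk=45 s=5: L1-HIT | VC []
  [2] addr=0xb4 blk=45 s=5: L1-HIT | VC []
  [3] addr=0xb6 blk=45 s=5: L1-HIT | VC []
  [4] addr=0xb6 blk=45 s=5: L1-HIT | VC []
  [5] addr=0xb7 blk=45 s=5: L1-HIT | VC []
  [6] addr=0x48 blk=18 s=2: MISS | VC []
  [7] addr=0xb4 blk=45 s=5: L1-HIT | VC []
  [8] addr=0xdb blk=54 s=6: MISS | VC []
  [9] addr=0xb7 blk=45 s=5: L1-HIT | VC []
  [10] addr=0xda blk=54 s=6: L1-HIT | VC []
  [11] addr=0xb5 blk=45 s=5: L1-HIT | VC []
  [12] addr=0x34 blk=13 s=5: MISS | VC [45]
  [13] addr=0x57 blk=21 s=5: MISS | VC [45, 13]
  [14] addr=0x37 blk=13 s=5: VC-HIT | VC [45, 21]
  [15] addr=0x35 blk=13 s=5: L1-HIT | VC [45, 21]
  [16] addr=0x55 blk=21 s=5: VC-HIT | VC [45, 13]
  [17] addr=0x37 blk=13 s=5: VC-HIT | VC [45, 21]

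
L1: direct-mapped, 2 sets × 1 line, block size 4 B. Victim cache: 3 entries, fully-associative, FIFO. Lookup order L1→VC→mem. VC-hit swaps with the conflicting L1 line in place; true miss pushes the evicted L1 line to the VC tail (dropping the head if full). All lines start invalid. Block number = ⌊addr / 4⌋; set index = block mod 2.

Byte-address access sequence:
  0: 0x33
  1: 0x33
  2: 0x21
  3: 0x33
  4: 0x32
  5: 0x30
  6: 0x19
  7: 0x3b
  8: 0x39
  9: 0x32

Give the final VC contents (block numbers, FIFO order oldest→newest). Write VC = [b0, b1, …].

VC = [8, 14, 6]

0: 0x33 (blk 12, set 0) → MISS  vc=[]
1: 0x33 (blk 12, set 0) → L1-HIT  vc=[]
2: 0x21 (blk 8, set 0) → MISS  vc=[12]
3: 0x33 (blk 12, set 0) → VC-HIT  vc=[8]
4: 0x32 (blk 12, set 0) → L1-HIT  vc=[8]
5: 0x30 (blk 12, set 0) → L1-HIT  vc=[8]
6: 0x19 (blk 6, set 0) → MISS  vc=[8, 12]
7: 0x3b (blk 14, set 0) → MISS  vc=[8, 12, 6]
8: 0x39 (blk 14, set 0) → L1-HIT  vc=[8, 12, 6]
9: 0x32 (blk 12, set 0) → VC-HIT  vc=[8, 14, 6]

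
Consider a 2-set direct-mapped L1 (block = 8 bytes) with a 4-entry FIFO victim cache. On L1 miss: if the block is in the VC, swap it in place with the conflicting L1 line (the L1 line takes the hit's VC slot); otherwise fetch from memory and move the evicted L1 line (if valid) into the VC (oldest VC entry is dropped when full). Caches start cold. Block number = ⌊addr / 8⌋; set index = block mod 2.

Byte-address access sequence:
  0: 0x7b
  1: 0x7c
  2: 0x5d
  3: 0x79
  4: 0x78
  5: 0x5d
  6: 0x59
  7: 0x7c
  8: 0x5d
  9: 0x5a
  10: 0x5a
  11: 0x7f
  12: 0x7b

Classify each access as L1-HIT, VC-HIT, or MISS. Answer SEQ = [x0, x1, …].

  [0] addr=0x7b blk=15 s=1: MISS | VC []
  [1] addr=0x7c blk=15 s=1: L1-HIT | VC []
  [2] addr=0x5d blk=11 s=1: MISS | VC [15]
  [3] addr=0x79 blk=15 s=1: VC-HIT | VC [11]
  [4] addr=0x78 blk=15 s=1: L1-HIT | VC [11]
  [5] addr=0x5d blk=11 s=1: VC-HIT | VC [15]
  [6] addr=0x59 blk=11 s=1: L1-HIT | VC [15]
  [7] addr=0x7c blk=15 s=1: VC-HIT | VC [11]
  [8] addr=0x5d blk=11 s=1: VC-HIT | VC [15]
  [9] addr=0x5a blk=11 s=1: L1-HIT | VC [15]
  [10] addr=0x5a blk=11 s=1: L1-HIT | VC [15]
  [11] addr=0x7f blk=15 s=1: VC-HIT | VC [11]
  [12] addr=0x7b blk=15 s=1: L1-HIT | VC [11]

SEQ = [MISS, L1-HIT, MISS, VC-HIT, L1-HIT, VC-HIT, L1-HIT, VC-HIT, VC-HIT, L1-HIT, L1-HIT, VC-HIT, L1-HIT]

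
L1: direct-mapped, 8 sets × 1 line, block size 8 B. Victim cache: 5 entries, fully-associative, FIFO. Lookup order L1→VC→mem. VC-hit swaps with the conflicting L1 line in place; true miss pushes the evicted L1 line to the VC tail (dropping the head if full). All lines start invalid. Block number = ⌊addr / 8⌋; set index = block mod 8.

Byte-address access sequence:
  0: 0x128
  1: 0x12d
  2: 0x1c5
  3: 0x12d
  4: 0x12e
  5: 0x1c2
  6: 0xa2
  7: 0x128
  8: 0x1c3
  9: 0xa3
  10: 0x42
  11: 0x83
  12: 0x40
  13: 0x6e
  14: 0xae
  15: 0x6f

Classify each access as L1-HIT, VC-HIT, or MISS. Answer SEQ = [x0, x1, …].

SEQ = [MISS, L1-HIT, MISS, L1-HIT, L1-HIT, L1-HIT, MISS, L1-HIT, L1-HIT, L1-HIT, MISS, MISS, VC-HIT, MISS, MISS, VC-HIT]

  [0] addr=0x128 blk=37 s=5: MISS | VC []
  [1] addr=0x12d blk=37 s=5: L1-HIT | VC []
  [2] addr=0x1c5 blk=56 s=0: MISS | VC []
  [3] addr=0x12d blk=37 s=5: L1-HIT | VC []
  [4] addr=0x12e blk=37 s=5: L1-HIT | VC []
  [5] addr=0x1c2 blk=56 s=0: L1-HIT | VC []
  [6] addr=0xa2 blk=20 s=4: MISS | VC []
  [7] addr=0x128 blk=37 s=5: L1-HIT | VC []
  [8] addr=0x1c3 blk=56 s=0: L1-HIT | VC []
  [9] addr=0xa3 blk=20 s=4: L1-HIT | VC []
  [10] addr=0x42 blk=8 s=0: MISS | VC [56]
  [11] addr=0x83 blk=16 s=0: MISS | VC [56, 8]
  [12] addr=0x40 blk=8 s=0: VC-HIT | VC [56, 16]
  [13] addr=0x6e blk=13 s=5: MISS | VC [56, 16, 37]
  [14] addr=0xae blk=21 s=5: MISS | VC [56, 16, 37, 13]
  [15] addr=0x6f blk=13 s=5: VC-HIT | VC [56, 16, 37, 21]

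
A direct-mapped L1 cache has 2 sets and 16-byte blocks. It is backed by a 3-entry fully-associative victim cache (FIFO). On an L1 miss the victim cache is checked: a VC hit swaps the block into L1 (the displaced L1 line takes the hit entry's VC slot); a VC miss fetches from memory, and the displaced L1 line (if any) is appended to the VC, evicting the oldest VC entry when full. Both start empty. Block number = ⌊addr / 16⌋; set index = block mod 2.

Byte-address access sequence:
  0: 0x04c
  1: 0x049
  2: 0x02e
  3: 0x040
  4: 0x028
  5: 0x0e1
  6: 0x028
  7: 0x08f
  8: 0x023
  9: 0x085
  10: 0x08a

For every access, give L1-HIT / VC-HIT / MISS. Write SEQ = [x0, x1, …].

SEQ = [MISS, L1-HIT, MISS, VC-HIT, VC-HIT, MISS, VC-HIT, MISS, VC-HIT, VC-HIT, L1-HIT]

  [0] addr=0x4c blk=4 s=0: MISS | VC []
  [1] addr=0x49 blk=4 s=0: L1-HIT | VC []
  [2] addr=0x2e blk=2 s=0: MISS | VC [4]
  [3] addr=0x40 blk=4 s=0: VC-HIT | VC [2]
  [4] addr=0x28 blk=2 s=0: VC-HIT | VC [4]
  [5] addr=0xe1 blk=14 s=0: MISS | VC [4, 2]
  [6] addr=0x28 blk=2 s=0: VC-HIT | VC [4, 14]
  [7] addr=0x8f blk=8 s=0: MISS | VC [4, 14, 2]
  [8] addr=0x23 blk=2 s=0: VC-HIT | VC [4, 14, 8]
  [9] addr=0x85 blk=8 s=0: VC-HIT | VC [4, 14, 2]
  [10] addr=0x8a blk=8 s=0: L1-HIT | VC [4, 14, 2]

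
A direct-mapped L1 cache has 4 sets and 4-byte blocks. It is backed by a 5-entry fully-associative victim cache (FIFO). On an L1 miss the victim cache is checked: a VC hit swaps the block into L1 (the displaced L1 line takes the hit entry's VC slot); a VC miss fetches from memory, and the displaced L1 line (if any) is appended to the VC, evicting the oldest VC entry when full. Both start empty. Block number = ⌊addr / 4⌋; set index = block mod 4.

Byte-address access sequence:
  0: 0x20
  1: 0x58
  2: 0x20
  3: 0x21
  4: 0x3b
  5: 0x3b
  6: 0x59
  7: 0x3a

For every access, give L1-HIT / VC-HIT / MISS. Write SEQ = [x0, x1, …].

#0 0x20→b8/s0 MISS; vc=[]
#1 0x58→b22/s2 MISS; vc=[]
#2 0x20→b8/s0 L1-HIT; vc=[]
#3 0x21→b8/s0 L1-HIT; vc=[]
#4 0x3b→b14/s2 MISS; vc=[22]
#5 0x3b→b14/s2 L1-HIT; vc=[22]
#6 0x59→b22/s2 VC-HIT; vc=[14]
#7 0x3a→b14/s2 VC-HIT; vc=[22]

SEQ = [MISS, MISS, L1-HIT, L1-HIT, MISS, L1-HIT, VC-HIT, VC-HIT]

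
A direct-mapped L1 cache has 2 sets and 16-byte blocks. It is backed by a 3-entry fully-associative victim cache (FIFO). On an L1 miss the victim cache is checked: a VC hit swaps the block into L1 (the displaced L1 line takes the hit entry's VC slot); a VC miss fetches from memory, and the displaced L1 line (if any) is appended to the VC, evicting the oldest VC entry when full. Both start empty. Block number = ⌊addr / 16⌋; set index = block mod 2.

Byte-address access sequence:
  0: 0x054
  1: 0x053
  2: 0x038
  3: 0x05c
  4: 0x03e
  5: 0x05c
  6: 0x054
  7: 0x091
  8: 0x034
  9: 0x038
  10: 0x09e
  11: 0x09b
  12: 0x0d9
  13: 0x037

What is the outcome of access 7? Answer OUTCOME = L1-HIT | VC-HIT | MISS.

OUTCOME = MISS

0: 0x54 (blk 5, set 1) → MISS  vc=[]
1: 0x53 (blk 5, set 1) → L1-HIT  vc=[]
2: 0x38 (blk 3, set 1) → MISS  vc=[5]
3: 0x5c (blk 5, set 1) → VC-HIT  vc=[3]
4: 0x3e (blk 3, set 1) → VC-HIT  vc=[5]
5: 0x5c (blk 5, set 1) → VC-HIT  vc=[3]
6: 0x54 (blk 5, set 1) → L1-HIT  vc=[3]
7: 0x91 (blk 9, set 1) → MISS  vc=[3, 5]
8: 0x34 (blk 3, set 1) → VC-HIT  vc=[9, 5]
9: 0x38 (blk 3, set 1) → L1-HIT  vc=[9, 5]
10: 0x9e (blk 9, set 1) → VC-HIT  vc=[3, 5]
11: 0x9b (blk 9, set 1) → L1-HIT  vc=[3, 5]
12: 0xd9 (blk 13, set 1) → MISS  vc=[3, 5, 9]
13: 0x37 (blk 3, set 1) → VC-HIT  vc=[13, 5, 9]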